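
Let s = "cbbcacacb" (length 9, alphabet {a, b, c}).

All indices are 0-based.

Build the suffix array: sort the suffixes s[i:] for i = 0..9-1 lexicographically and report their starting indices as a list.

[4, 6, 8, 1, 2, 3, 5, 7, 0]

sorted suffixes:
  #0 SA[0]=4  'acacb'
  #1 SA[1]=6  'acb'
  #2 SA[2]=8  'b'
  #3 SA[3]=1  'bbcacacb'
  #4 SA[4]=2  'bcacacb'
  #5 SA[5]=3  'cacacb'
  #6 SA[6]=5  'cacb'
  #7 SA[7]=7  'cb'
  #8 SA[8]=0  'cbbcacacb'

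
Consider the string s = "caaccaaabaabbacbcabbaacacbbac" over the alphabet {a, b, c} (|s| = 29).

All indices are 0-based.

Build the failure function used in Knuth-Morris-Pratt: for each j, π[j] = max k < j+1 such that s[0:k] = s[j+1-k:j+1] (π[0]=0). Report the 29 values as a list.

π[0] = 0
j=1 s[j]='a': π[1]=0 (border '')
j=2 s[j]='a': π[2]=0 (border '')
j=3 s[j]='c': π[3]=1 (border 'c')
j=4 s[j]='c': k: 1→0; π[4]=1 (border 'c')
j=5 s[j]='a': π[5]=2 (border 'ca')
j=6 s[j]='a': π[6]=3 (border 'caa')
j=7 s[j]='a': k: 3→0; π[7]=0 (border '')
j=8 s[j]='b': π[8]=0 (border '')
j=9 s[j]='a': π[9]=0 (border '')
j=10 s[j]='a': π[10]=0 (border '')
j=11 s[j]='b': π[11]=0 (border '')
j=12 s[j]='b': π[12]=0 (border '')
j=13 s[j]='a': π[13]=0 (border '')
j=14 s[j]='c': π[14]=1 (border 'c')
j=15 s[j]='b': k: 1→0; π[15]=0 (border '')
j=16 s[j]='c': π[16]=1 (border 'c')
j=17 s[j]='a': π[17]=2 (border 'ca')
j=18 s[j]='b': k: 2→0; π[18]=0 (border '')
j=19 s[j]='b': π[19]=0 (border '')
j=20 s[j]='a': π[20]=0 (border '')
j=21 s[j]='a': π[21]=0 (border '')
j=22 s[j]='c': π[22]=1 (border 'c')
j=23 s[j]='a': π[23]=2 (border 'ca')
j=24 s[j]='c': k: 2→0; π[24]=1 (border 'c')
j=25 s[j]='b': k: 1→0; π[25]=0 (border '')
j=26 s[j]='b': π[26]=0 (border '')
j=27 s[j]='a': π[27]=0 (border '')
j=28 s[j]='c': π[28]=1 (border 'c')

[0, 0, 0, 1, 1, 2, 3, 0, 0, 0, 0, 0, 0, 0, 1, 0, 1, 2, 0, 0, 0, 0, 1, 2, 1, 0, 0, 0, 1]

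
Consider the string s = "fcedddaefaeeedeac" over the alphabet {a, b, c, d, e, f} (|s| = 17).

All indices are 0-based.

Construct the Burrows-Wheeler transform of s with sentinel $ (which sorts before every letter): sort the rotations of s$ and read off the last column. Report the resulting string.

cefdafddeedceeaae$

rank  rotation            last
    0  $fcedddaefaeeedeac  c
    1  ac$fcedddaefaeeede  e
    2  aeeedeac$fcedddaef  f
    3  aefaeeedeac$fceddd  d
    4  c$fcedddaefaeeedea  a
    5  cedddaefaeeedeac$f  f
    6  daefaeeedeac$fcedd  d
    7  ddaefaeeedeac$fced  d
    8  dddaefaeeedeac$fce  e
    9  deac$fcedddaefaeee  e
   10  eac$fcedddaefaeeed  d
   11  edddaefaeeedeac$fc  c
   12  edeac$fcedddaefaee  e
   13  eedeac$fcedddaefae  e
   14  eeedeac$fcedddaefa  a
   15  efaeeedeac$fceddda  a
   16  faeeedeac$fcedddae  e
   17  fcedddaefaeeedeac$  $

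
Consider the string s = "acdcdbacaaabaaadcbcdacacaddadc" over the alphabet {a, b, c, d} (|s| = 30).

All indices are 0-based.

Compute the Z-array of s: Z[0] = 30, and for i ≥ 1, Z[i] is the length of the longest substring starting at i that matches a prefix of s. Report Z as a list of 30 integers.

Z[0]=30
i=1: fresh scan; Z[1]=0
i=2: fresh scan; Z[2]=0
i=3: fresh scan; Z[3]=0
i=4: fresh scan; Z[4]=0
i=5: fresh scan; Z[5]=0
i=6: fresh scan; Z[6]=2 scan→box=[6,8)
i=7: min(r-i=1, Z[1]=0)=0; Z[7]=0
i=8: fresh scan; Z[8]=1 scan→box=[8,9)
i=9: fresh scan; Z[9]=1 scan→box=[9,10)
i=10: fresh scan; Z[10]=1 scan→box=[10,11)
i=11: fresh scan; Z[11]=0
i=12: fresh scan; Z[12]=1 scan→box=[12,13)
i=13: fresh scan; Z[13]=1 scan→box=[13,14)
i=14: fresh scan; Z[14]=1 scan→box=[14,15)
i=15: fresh scan; Z[15]=0
i=16: fresh scan; Z[16]=0
i=17: fresh scan; Z[17]=0
i=18: fresh scan; Z[18]=0
i=19: fresh scan; Z[19]=0
i=20: fresh scan; Z[20]=2 scan→box=[20,22)
i=21: min(r-i=1, Z[1]=0)=0; Z[21]=0
i=22: fresh scan; Z[22]=2 scan→box=[22,24)
i=23: min(r-i=1, Z[1]=0)=0; Z[23]=0
i=24: fresh scan; Z[24]=1 scan→box=[24,25)
i=25: fresh scan; Z[25]=0
i=26: fresh scan; Z[26]=0
i=27: fresh scan; Z[27]=1 scan→box=[27,28)
i=28: fresh scan; Z[28]=0
i=29: fresh scan; Z[29]=0

[30, 0, 0, 0, 0, 0, 2, 0, 1, 1, 1, 0, 1, 1, 1, 0, 0, 0, 0, 0, 2, 0, 2, 0, 1, 0, 0, 1, 0, 0]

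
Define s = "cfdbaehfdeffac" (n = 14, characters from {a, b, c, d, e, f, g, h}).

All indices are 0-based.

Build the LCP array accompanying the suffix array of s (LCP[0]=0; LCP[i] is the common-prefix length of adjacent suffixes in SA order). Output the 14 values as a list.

[0, 1, 0, 0, 1, 0, 1, 0, 1, 0, 1, 2, 1, 0]

rank→(start, suffix):
  0 → (12, 'ac')
  1 → (4, 'aehfdeffac')
  2 → (3, 'baehfdeffac')
  3 → (13, 'c')
  4 → (0, 'cfdbaehfdeffac')
  5 → (2, 'dbaehfdeffac')
  6 → (8, 'deffac')
  7 → (9, 'effac')
  8 → (5, 'ehfdeffac')
  9 → (11, 'fac')
  10 → (1, 'fdbaehfdeffac')
  11 → (7, 'fdeffac')
  12 → (10, 'ffac')
  13 → (6, 'hfdeffac')

SA = [12, 4, 3, 13, 0, 2, 8, 9, 5, 11, 1, 7, 10, 6]
rank  pair      lcp
   1  s[12:],s[4:]  1  'a'
   2  s[4:],s[3:]  0  ''
   3  s[3:],s[13:]  0  ''
   4  s[13:],s[0:]  1  'c'
   5  s[0:],s[2:]  0  ''
   6  s[2:],s[8:]  1  'd'
   7  s[8:],s[9:]  0  ''
   8  s[9:],s[5:]  1  'e'
   9  s[5:],s[11:]  0  ''
  10  s[11:],s[1:]  1  'f'
  11  s[1:],s[7:]  2  'fd'
  12  s[7:],s[10:]  1  'f'
  13  s[10:],s[6:]  0  ''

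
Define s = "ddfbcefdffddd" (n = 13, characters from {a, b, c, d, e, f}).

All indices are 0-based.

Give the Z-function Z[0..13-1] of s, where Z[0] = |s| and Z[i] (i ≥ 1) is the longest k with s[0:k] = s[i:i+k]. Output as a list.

[13, 1, 0, 0, 0, 0, 0, 1, 0, 0, 2, 2, 1]

Z[0]=13
i=1: i≥r, start 0; Z[1]=1 extend→box=[1,2)
i=2: i≥r, start 0; Z[2]=0
i=3: i≥r, start 0; Z[3]=0
i=4: i≥r, start 0; Z[4]=0
i=5: i≥r, start 0; Z[5]=0
i=6: i≥r, start 0; Z[6]=0
i=7: i≥r, start 0; Z[7]=1 extend→box=[7,8)
i=8: i≥r, start 0; Z[8]=0
i=9: i≥r, start 0; Z[9]=0
i=10: i≥r, start 0; Z[10]=2 extend→box=[10,12)
i=11: min(r-i=1, Z[1]=1)=1; Z[11]=2 extend→box=[11,13)
i=12: min(r-i=1, Z[1]=1)=1; Z[12]=1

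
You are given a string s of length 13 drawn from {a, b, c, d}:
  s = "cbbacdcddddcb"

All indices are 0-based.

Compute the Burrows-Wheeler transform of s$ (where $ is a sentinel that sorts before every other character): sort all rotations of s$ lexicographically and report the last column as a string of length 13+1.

rank  rotation        last
    0  $cbbacdcddddcb  b
    1  acdcddddcb$cbb  b
    2  b$cbbacdcddddc  c
    3  bacdcddddcb$cb  b
    4  bbacdcddddcb$c  c
    5  cb$cbbacdcdddd  d
    6  cbbacdcddddcb$  $
    7  cdcddddcb$cbba  a
    8  cddddcb$cbbacd  d
    9  dcb$cbbacdcddd  d
   10  dcddddcb$cbbac  c
   11  ddcb$cbbacdcdd  d
   12  dddcb$cbbacdcd  d
   13  ddddcb$cbbacdc  c

bbcbcd$addcddc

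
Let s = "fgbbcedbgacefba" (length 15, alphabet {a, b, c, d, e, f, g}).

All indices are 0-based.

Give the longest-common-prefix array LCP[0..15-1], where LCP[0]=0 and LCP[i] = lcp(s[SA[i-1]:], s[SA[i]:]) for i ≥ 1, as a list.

[0, 1, 0, 1, 1, 1, 0, 2, 0, 0, 1, 0, 1, 0, 1]

rank | idx | suffix
   0 |  14 | a
   1 |   9 | acefba
   2 |  13 | ba
   3 |   2 | bbcedbgacefba
   4 |   3 | bcedbgacefba
   5 |   7 | bgacefba
   6 |   4 | cedbgacefba
   7 |  10 | cefba
   8 |   6 | dbgacefba
   9 |   5 | edbgacefba
  10 |  11 | efba
  11 |  12 | fba
  12 |   0 | fgbbcedbgacefba
  13 |   8 | gacefba
  14 |   1 | gbbcedbgacefba

SA = [14, 9, 13, 2, 3, 7, 4, 10, 6, 5, 11, 12, 0, 8, 1]
i: (SA[i-1],SA[i]) lcp shared
  1: (14,9) 1 'a'
  2: (9,13) 0 ''
  3: (13,2) 1 'b'
  4: (2,3) 1 'b'
  5: (3,7) 1 'b'
  6: (7,4) 0 ''
  7: (4,10) 2 'ce'
  8: (10,6) 0 ''
  9: (6,5) 0 ''
  10: (5,11) 1 'e'
  11: (11,12) 0 ''
  12: (12,0) 1 'f'
  13: (0,8) 0 ''
  14: (8,1) 1 'g'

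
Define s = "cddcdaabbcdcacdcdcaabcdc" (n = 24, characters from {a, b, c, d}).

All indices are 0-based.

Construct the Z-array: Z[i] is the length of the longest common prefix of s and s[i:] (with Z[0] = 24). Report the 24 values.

[24, 0, 0, 2, 0, 0, 0, 0, 0, 2, 0, 1, 0, 2, 0, 2, 0, 1, 0, 0, 0, 2, 0, 1]

Z[0]=24
i=1: fresh scan; Z[1]=0
i=2: fresh scan; Z[2]=0
i=3: fresh scan; Z[3]=2 scan→box=[3,5)
i=4: min(r-i=1, Z[1]=0)=0; Z[4]=0
i=5: fresh scan; Z[5]=0
i=6: fresh scan; Z[6]=0
i=7: fresh scan; Z[7]=0
i=8: fresh scan; Z[8]=0
i=9: fresh scan; Z[9]=2 scan→box=[9,11)
i=10: min(r-i=1, Z[1]=0)=0; Z[10]=0
i=11: fresh scan; Z[11]=1 scan→box=[11,12)
i=12: fresh scan; Z[12]=0
i=13: fresh scan; Z[13]=2 scan→box=[13,15)
i=14: min(r-i=1, Z[1]=0)=0; Z[14]=0
i=15: fresh scan; Z[15]=2 scan→box=[15,17)
i=16: min(r-i=1, Z[1]=0)=0; Z[16]=0
i=17: fresh scan; Z[17]=1 scan→box=[17,18)
i=18: fresh scan; Z[18]=0
i=19: fresh scan; Z[19]=0
i=20: fresh scan; Z[20]=0
i=21: fresh scan; Z[21]=2 scan→box=[21,23)
i=22: min(r-i=1, Z[1]=0)=0; Z[22]=0
i=23: fresh scan; Z[23]=1 scan→box=[23,24)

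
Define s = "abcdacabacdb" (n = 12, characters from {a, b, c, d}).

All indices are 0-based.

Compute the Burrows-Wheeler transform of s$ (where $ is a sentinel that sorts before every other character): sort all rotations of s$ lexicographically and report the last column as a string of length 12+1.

rank  rotation       last
    0  $abcdacabacdb  b
    1  abacdb$abcdac  c
    2  abcdacabacdb$  $
    3  acabacdb$abcd  d
    4  acdb$abcdacab  b
    5  b$abcdacabacd  d
    6  bacdb$abcdaca  a
    7  bcdacabacdb$a  a
    8  cabacdb$abcda  a
    9  cdacabacdb$ab  b
   10  cdb$abcdacaba  a
   11  dacabacdb$abc  c
   12  db$abcdacabac  c

bc$dbdaaabacc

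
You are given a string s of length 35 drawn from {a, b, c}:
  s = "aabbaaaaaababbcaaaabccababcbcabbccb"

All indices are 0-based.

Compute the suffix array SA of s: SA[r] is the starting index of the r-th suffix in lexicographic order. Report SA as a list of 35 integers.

rank→(start, suffix):
  0 → (4, 'aaaaaababbcaaaabccababcbcabbccb')
  1 → (5, 'aaaaababbcaaaabccababcbcabbccb')
  2 → (6, 'aaaababbcaaaabccababcbcabbccb')
  3 → (15, 'aaaabccababcbcabbccb')
  4 → (7, 'aaababbcaaaabccababcbcabbccb')
  5 → (16, 'aaabccababcbcabbccb')
  6 → (8, 'aababbcaaaabccababcbcabbccb')
  7 → (0, 'aabbaaaaaababbcaaaabccababcbcabbccb')
  8 → (17, 'aabccababcbcabbccb')
  9 → (9, 'ababbcaaaabccababcbcabbccb')
  10 → (22, 'ababcbcabbccb')
  11 → (1, 'abbaaaaaababbcaaaabccababcbcabbccb')
  12 → (11, 'abbcaaaabccababcbcabbccb')
  13 → (29, 'abbccb')
  14 → (24, 'abcbcabbccb')
  15 → (18, 'abccababcbcabbccb')
  16 → (34, 'b')
  17 → (3, 'baaaaaababbcaaaabccababcbcabbccb')
  18 → (10, 'babbcaaaabccababcbcabbccb')
  19 → (23, 'babcbcabbccb')
  20 → (2, 'bbaaaaaababbcaaaabccababcbcabbccb')
  21 → (12, 'bbcaaaabccababcbcabbccb')
  22 → (30, 'bbccb')
  23 → (13, 'bcaaaabccababcbcabbccb')
  24 → (27, 'bcabbccb')
  25 → (25, 'bcbcabbccb')
  26 → (19, 'bccababcbcabbccb')
  27 → (31, 'bccb')
  28 → (14, 'caaaabccababcbcabbccb')
  29 → (21, 'cababcbcabbccb')
  30 → (28, 'cabbccb')
  31 → (33, 'cb')
  32 → (26, 'cbcabbccb')
  33 → (20, 'ccababcbcabbccb')
  34 → (32, 'ccb')

[4, 5, 6, 15, 7, 16, 8, 0, 17, 9, 22, 1, 11, 29, 24, 18, 34, 3, 10, 23, 2, 12, 30, 13, 27, 25, 19, 31, 14, 21, 28, 33, 26, 20, 32]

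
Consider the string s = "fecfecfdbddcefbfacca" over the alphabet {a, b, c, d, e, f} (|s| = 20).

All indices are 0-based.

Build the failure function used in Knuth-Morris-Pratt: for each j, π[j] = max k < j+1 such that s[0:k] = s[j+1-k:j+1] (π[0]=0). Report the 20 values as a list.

[0, 0, 0, 1, 2, 3, 4, 0, 0, 0, 0, 0, 0, 1, 0, 1, 0, 0, 0, 0]

π[0] = 0
j=1 s[j]='e': π[1]=0 (border '')
j=2 s[j]='c': π[2]=0 (border '')
j=3 s[j]='f': π[3]=1 (border 'f')
j=4 s[j]='e': π[4]=2 (border 'fe')
j=5 s[j]='c': π[5]=3 (border 'fec')
j=6 s[j]='f': π[6]=4 (border 'fecf')
j=7 s[j]='d': k: 4→1→0; π[7]=0 (border '')
j=8 s[j]='b': π[8]=0 (border '')
j=9 s[j]='d': π[9]=0 (border '')
j=10 s[j]='d': π[10]=0 (border '')
j=11 s[j]='c': π[11]=0 (border '')
j=12 s[j]='e': π[12]=0 (border '')
j=13 s[j]='f': π[13]=1 (border 'f')
j=14 s[j]='b': k: 1→0; π[14]=0 (border '')
j=15 s[j]='f': π[15]=1 (border 'f')
j=16 s[j]='a': k: 1→0; π[16]=0 (border '')
j=17 s[j]='c': π[17]=0 (border '')
j=18 s[j]='c': π[18]=0 (border '')
j=19 s[j]='a': π[19]=0 (border '')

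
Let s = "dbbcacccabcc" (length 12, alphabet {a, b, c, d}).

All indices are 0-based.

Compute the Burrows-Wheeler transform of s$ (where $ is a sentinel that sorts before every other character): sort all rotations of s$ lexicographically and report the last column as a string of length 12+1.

cccdbaccbbca$

rank  rotation       last
    0  $dbbcacccabcc  c
    1  abcc$dbbcaccc  c
    2  acccabcc$dbbc  c
    3  bbcacccabcc$d  d
    4  bcacccabcc$db  b
    5  bcc$dbbcaccca  a
    6  c$dbbcacccabc  c
    7  cabcc$dbbcacc  c
    8  cacccabcc$dbb  b
    9  cc$dbbcacccab  b
   10  ccabcc$dbbcac  c
   11  cccabcc$dbbca  a
   12  dbbcacccabcc$  $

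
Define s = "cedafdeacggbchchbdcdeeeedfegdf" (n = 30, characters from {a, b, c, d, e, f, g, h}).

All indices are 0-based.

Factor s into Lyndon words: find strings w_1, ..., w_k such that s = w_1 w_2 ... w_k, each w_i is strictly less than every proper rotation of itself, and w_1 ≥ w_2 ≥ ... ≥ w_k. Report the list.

["ced", "afde", "acggbchchbdcdeeeedfegdf"]

emit factor 1: 'ced' (i=0, period=3)
emit factor 2: 'afde' (i=3, period=4)
emit factor 3: 'acggbchchbdcdeeeedfegdf' (i=7, period=23)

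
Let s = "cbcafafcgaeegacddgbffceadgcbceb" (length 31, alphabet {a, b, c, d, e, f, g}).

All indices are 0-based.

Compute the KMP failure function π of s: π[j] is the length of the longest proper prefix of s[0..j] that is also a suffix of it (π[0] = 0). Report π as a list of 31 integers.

π[0] = 0
j=1 s[j]='b': π[1]=0 (border '')
j=2 s[j]='c': π[2]=1 (border 'c')
j=3 s[j]='a': k: 1→0; π[3]=0 (border '')
j=4 s[j]='f': π[4]=0 (border '')
j=5 s[j]='a': π[5]=0 (border '')
j=6 s[j]='f': π[6]=0 (border '')
j=7 s[j]='c': π[7]=1 (border 'c')
j=8 s[j]='g': k: 1→0; π[8]=0 (border '')
j=9 s[j]='a': π[9]=0 (border '')
j=10 s[j]='e': π[10]=0 (border '')
j=11 s[j]='e': π[11]=0 (border '')
j=12 s[j]='g': π[12]=0 (border '')
j=13 s[j]='a': π[13]=0 (border '')
j=14 s[j]='c': π[14]=1 (border 'c')
j=15 s[j]='d': k: 1→0; π[15]=0 (border '')
j=16 s[j]='d': π[16]=0 (border '')
j=17 s[j]='g': π[17]=0 (border '')
j=18 s[j]='b': π[18]=0 (border '')
j=19 s[j]='f': π[19]=0 (border '')
j=20 s[j]='f': π[20]=0 (border '')
j=21 s[j]='c': π[21]=1 (border 'c')
j=22 s[j]='e': k: 1→0; π[22]=0 (border '')
j=23 s[j]='a': π[23]=0 (border '')
j=24 s[j]='d': π[24]=0 (border '')
j=25 s[j]='g': π[25]=0 (border '')
j=26 s[j]='c': π[26]=1 (border 'c')
j=27 s[j]='b': π[27]=2 (border 'cb')
j=28 s[j]='c': π[28]=3 (border 'cbc')
j=29 s[j]='e': k: 3→1→0; π[29]=0 (border '')
j=30 s[j]='b': π[30]=0 (border '')

[0, 0, 1, 0, 0, 0, 0, 1, 0, 0, 0, 0, 0, 0, 1, 0, 0, 0, 0, 0, 0, 1, 0, 0, 0, 0, 1, 2, 3, 0, 0]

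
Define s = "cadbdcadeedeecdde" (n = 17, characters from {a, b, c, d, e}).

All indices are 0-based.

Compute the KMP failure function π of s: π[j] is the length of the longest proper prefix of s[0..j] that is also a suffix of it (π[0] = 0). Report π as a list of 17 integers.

[0, 0, 0, 0, 0, 1, 2, 3, 0, 0, 0, 0, 0, 1, 0, 0, 0]

π[0] = 0
j=1 s[j]='a': π[1]=0 (border '')
j=2 s[j]='d': π[2]=0 (border '')
j=3 s[j]='b': π[3]=0 (border '')
j=4 s[j]='d': π[4]=0 (border '')
j=5 s[j]='c': π[5]=1 (border 'c')
j=6 s[j]='a': π[6]=2 (border 'ca')
j=7 s[j]='d': π[7]=3 (border 'cad')
j=8 s[j]='e': k: 3→0; π[8]=0 (border '')
j=9 s[j]='e': π[9]=0 (border '')
j=10 s[j]='d': π[10]=0 (border '')
j=11 s[j]='e': π[11]=0 (border '')
j=12 s[j]='e': π[12]=0 (border '')
j=13 s[j]='c': π[13]=1 (border 'c')
j=14 s[j]='d': k: 1→0; π[14]=0 (border '')
j=15 s[j]='d': π[15]=0 (border '')
j=16 s[j]='e': π[16]=0 (border '')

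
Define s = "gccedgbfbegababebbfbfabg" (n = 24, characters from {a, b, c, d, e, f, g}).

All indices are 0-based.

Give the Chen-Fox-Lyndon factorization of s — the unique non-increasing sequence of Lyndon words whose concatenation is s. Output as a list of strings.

emit factor 1: 'g' (i=0, period=1)
emit factor 2: 'ccedg' (i=1, period=5)
emit factor 3: 'bf' (i=6, period=2)
emit factor 4: 'beg' (i=8, period=3)
emit factor 5: 'ababebbfbfabg' (i=11, period=13)

["g", "ccedg", "bf", "beg", "ababebbfbfabg"]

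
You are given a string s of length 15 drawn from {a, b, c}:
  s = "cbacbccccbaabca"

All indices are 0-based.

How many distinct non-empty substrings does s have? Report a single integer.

100

rank | idx | suffix
   0 |  14 | a
   1 |  10 | aabca
   2 |  11 | abca
   3 |   2 | acbccccbaabca
   4 |   9 | baabca
   5 |   1 | bacbccccbaabca
   6 |  12 | bca
   7 |   4 | bccccbaabca
   8 |  13 | ca
   9 |   8 | cbaabca
  10 |   0 | cbacbccccbaabca
  11 |   3 | cbccccbaabca
  12 |   7 | ccbaabca
  13 |   6 | cccbaabca
  14 |   5 | ccccbaabca

SA = [14, 10, 11, 2, 9, 1, 12, 4, 13, 8, 0, 3, 7, 6, 5]
[i] adj suffixes → lcp
  [1] 14/10 → 1 ('a')
  [2] 10/11 → 1 ('a')
  [3] 11/2 → 1 ('a')
  [4] 2/9 → 0 ('')
  [5] 9/1 → 2 ('ba')
  [6] 1/12 → 1 ('b')
  [7] 12/4 → 2 ('bc')
  [8] 4/13 → 0 ('')
  [9] 13/8 → 1 ('c')
  [10] 8/0 → 3 ('cba')
  [11] 0/3 → 2 ('cb')
  [12] 3/7 → 1 ('c')
  [13] 7/6 → 2 ('cc')
  [14] 6/5 → 3 ('ccc')

n(n+1)/2 = 15·16/2 = 120
Σ LCP = 0 + 1 + 1 + 1 + 0 + 2 + 1 + 2 + 0 + 1 + 3 + 2 + 1 + 2 + 3 = 20
distinct = 120 − 20 = 100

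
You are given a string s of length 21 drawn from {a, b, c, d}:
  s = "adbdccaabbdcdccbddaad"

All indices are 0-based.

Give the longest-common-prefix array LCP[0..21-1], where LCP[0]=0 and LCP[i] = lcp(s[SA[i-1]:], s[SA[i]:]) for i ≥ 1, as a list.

[0, 2, 1, 1, 2, 0, 1, 3, 2, 0, 1, 1, 2, 1, 0, 1, 1, 1, 3, 2, 1]

sorted suffixes:
  #0 SA[0]=6  'aabbdcdccbddaad'
  #1 SA[1]=18  'aad'
  #2 SA[2]=7  'abbdcdccbddaad'
  #3 SA[3]=19  'ad'
  #4 SA[4]=0  'adbdccaabbdcdccbddaad'
  #5 SA[5]=8  'bbdcdccbddaad'
  #6 SA[6]=2  'bdccaabbdcdccbddaad'
  #7 SA[7]=9  'bdcdccbddaad'
  #8 SA[8]=15  'bddaad'
  #9 SA[9]=5  'caabbdcdccbddaad'
  #10 SA[10]=14  'cbddaad'
  #11 SA[11]=4  'ccaabbdcdccbddaad'
  #12 SA[12]=13  'ccbddaad'
  #13 SA[13]=11  'cdccbddaad'
  #14 SA[14]=20  'd'
  #15 SA[15]=17  'daad'
  #16 SA[16]=1  'dbdccaabbdcdccbddaad'
  #17 SA[17]=3  'dccaabbdcdccbddaad'
  #18 SA[18]=12  'dccbddaad'
  #19 SA[19]=10  'dcdccbddaad'
  #20 SA[20]=16  'ddaad'

SA = [6, 18, 7, 19, 0, 8, 2, 9, 15, 5, 14, 4, 13, 11, 20, 17, 1, 3, 12, 10, 16]
rank  pair      lcp
   1  s[6:],s[18:]  2  'aa'
   2  s[18:],s[7:]  1  'a'
   3  s[7:],s[19:]  1  'a'
   4  s[19:],s[0:]  2  'ad'
   5  s[0:],s[8:]  0  ''
   6  s[8:],s[2:]  1  'b'
   7  s[2:],s[9:]  3  'bdc'
   8  s[9:],s[15:]  2  'bd'
   9  s[15:],s[5:]  0  ''
  10  s[5:],s[14:]  1  'c'
  11  s[14:],s[4:]  1  'c'
  12  s[4:],s[13:]  2  'cc'
  13  s[13:],s[11:]  1  'c'
  14  s[11:],s[20:]  0  ''
  15  s[20:],s[17:]  1  'd'
  16  s[17:],s[1:]  1  'd'
  17  s[1:],s[3:]  1  'd'
  18  s[3:],s[12:]  3  'dcc'
  19  s[12:],s[10:]  2  'dc'
  20  s[10:],s[16:]  1  'd'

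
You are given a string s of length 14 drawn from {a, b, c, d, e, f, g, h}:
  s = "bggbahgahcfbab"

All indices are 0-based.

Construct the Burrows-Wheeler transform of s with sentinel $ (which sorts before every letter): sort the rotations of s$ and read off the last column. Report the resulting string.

bbgbafg$hchgbaa

rank  rotation         last
    0  $bggbahgahcfbab  b
    1  ab$bggbahgahcfb  b
    2  ahcfbab$bggbahg  g
    3  ahgahcfbab$bggb  b
    4  b$bggbahgahcfba  a
    5  bab$bggbahgahcf  f
    6  bahgahcfbab$bgg  g
    7  bggbahgahcfbab$  $
    8  cfbab$bggbahgah  h
    9  fbab$bggbahgahc  c
   10  gahcfbab$bggbah  h
   11  gbahgahcfbab$bg  g
   12  ggbahgahcfbab$b  b
   13  hcfbab$bggbahga  a
   14  hgahcfbab$bggba  a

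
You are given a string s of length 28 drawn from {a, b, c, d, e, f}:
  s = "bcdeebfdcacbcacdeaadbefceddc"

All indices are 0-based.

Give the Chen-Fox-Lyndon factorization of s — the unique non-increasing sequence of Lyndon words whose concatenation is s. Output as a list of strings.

["bcdeebfdc", "acbcacde", "aadbefceddc"]

emit factor 1: 'bcdeebfdc' (i=0, period=9)
emit factor 2: 'acbcacde' (i=9, period=8)
emit factor 3: 'aadbefceddc' (i=17, period=11)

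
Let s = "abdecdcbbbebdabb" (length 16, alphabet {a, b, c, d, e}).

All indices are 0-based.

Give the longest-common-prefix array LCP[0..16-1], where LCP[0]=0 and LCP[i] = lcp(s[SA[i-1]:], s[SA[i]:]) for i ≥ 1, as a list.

rank | idx | suffix
   0 |  13 | abb
   1 |   0 | abdecdcbbbebdabb
   2 |  15 | b
   3 |  14 | bb
   4 |   7 | bbbebdabb
   5 |   8 | bbebdabb
   6 |  11 | bdabb
   7 |   1 | bdecdcbbbebdabb
   8 |   9 | bebdabb
   9 |   6 | cbbbebdabb
  10 |   4 | cdcbbbebdabb
  11 |  12 | dabb
  12 |   5 | dcbbbebdabb
  13 |   2 | decdcbbbebdabb
  14 |  10 | ebdabb
  15 |   3 | ecdcbbbebdabb

SA = [13, 0, 15, 14, 7, 8, 11, 1, 9, 6, 4, 12, 5, 2, 10, 3]
rank  pair      lcp
   1  s[13:],s[0:]  2  'ab'
   2  s[0:],s[15:]  0  ''
   3  s[15:],s[14:]  1  'b'
   4  s[14:],s[7:]  2  'bb'
   5  s[7:],s[8:]  2  'bb'
   6  s[8:],s[11:]  1  'b'
   7  s[11:],s[1:]  2  'bd'
   8  s[1:],s[9:]  1  'b'
   9  s[9:],s[6:]  0  ''
  10  s[6:],s[4:]  1  'c'
  11  s[4:],s[12:]  0  ''
  12  s[12:],s[5:]  1  'd'
  13  s[5:],s[2:]  1  'd'
  14  s[2:],s[10:]  0  ''
  15  s[10:],s[3:]  1  'e'

[0, 2, 0, 1, 2, 2, 1, 2, 1, 0, 1, 0, 1, 1, 0, 1]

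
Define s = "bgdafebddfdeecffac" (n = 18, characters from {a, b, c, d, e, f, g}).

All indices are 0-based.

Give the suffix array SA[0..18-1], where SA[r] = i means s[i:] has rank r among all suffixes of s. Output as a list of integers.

[16, 3, 6, 0, 17, 13, 2, 7, 10, 8, 5, 12, 11, 15, 9, 4, 14, 1]

rank→(start, suffix):
  0 → (16, 'ac')
  1 → (3, 'afebddfdeecffac')
  2 → (6, 'bddfdeecffac')
  3 → (0, 'bgdafebddfdeecffac')
  4 → (17, 'c')
  5 → (13, 'cffac')
  6 → (2, 'dafebddfdeecffac')
  7 → (7, 'ddfdeecffac')
  8 → (10, 'deecffac')
  9 → (8, 'dfdeecffac')
  10 → (5, 'ebddfdeecffac')
  11 → (12, 'ecffac')
  12 → (11, 'eecffac')
  13 → (15, 'fac')
  14 → (9, 'fdeecffac')
  15 → (4, 'febddfdeecffac')
  16 → (14, 'ffac')
  17 → (1, 'gdafebddfdeecffac')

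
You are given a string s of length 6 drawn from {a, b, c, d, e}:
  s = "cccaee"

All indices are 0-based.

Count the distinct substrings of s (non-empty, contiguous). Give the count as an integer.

sorted suffixes:
  #0 SA[0]=3  'aee'
  #1 SA[1]=2  'caee'
  #2 SA[2]=1  'ccaee'
  #3 SA[3]=0  'cccaee'
  #4 SA[4]=5  'e'
  #5 SA[5]=4  'ee'

SA = [3, 2, 1, 0, 5, 4]
rank  pair      lcp
   1  s[3:],s[2:]  0  ''
   2  s[2:],s[1:]  1  'c'
   3  s[1:],s[0:]  2  'cc'
   4  s[0:],s[5:]  0  ''
   5  s[5:],s[4:]  1  'e'

n(n+1)/2 = 6·7/2 = 21
Σ LCP = 0 + 0 + 1 + 2 + 0 + 1 = 4
distinct = 21 − 4 = 17

17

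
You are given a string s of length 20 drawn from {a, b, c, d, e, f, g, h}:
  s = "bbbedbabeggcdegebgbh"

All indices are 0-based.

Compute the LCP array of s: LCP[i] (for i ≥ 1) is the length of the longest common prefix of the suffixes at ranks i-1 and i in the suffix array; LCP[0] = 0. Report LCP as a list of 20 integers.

[0, 0, 1, 2, 1, 2, 1, 1, 0, 0, 1, 0, 1, 1, 2, 0, 1, 1, 1, 0]

rank→(start, suffix):
  0 → (6, 'abeggcdegebgbh')
  1 → (5, 'babeggcdegebgbh')
  2 → (0, 'bbbedbabeggcdegebgbh')
  3 → (1, 'bbedbabeggcdegebgbh')
  4 → (2, 'bedbabeggcdegebgbh')
  5 → (7, 'beggcdegebgbh')
  6 → (16, 'bgbh')
  7 → (18, 'bh')
  8 → (11, 'cdegebgbh')
  9 → (4, 'dbabeggcdegebgbh')
  10 → (12, 'degebgbh')
  11 → (15, 'ebgbh')
  12 → (3, 'edbabeggcdegebgbh')
  13 → (13, 'egebgbh')
  14 → (8, 'eggcdegebgbh')
  15 → (17, 'gbh')
  16 → (10, 'gcdegebgbh')
  17 → (14, 'gebgbh')
  18 → (9, 'ggcdegebgbh')
  19 → (19, 'h')

SA = [6, 5, 0, 1, 2, 7, 16, 18, 11, 4, 12, 15, 3, 13, 8, 17, 10, 14, 9, 19]
rank  pair      lcp
   1  s[6:],s[5:]  0  ''
   2  s[5:],s[0:]  1  'b'
   3  s[0:],s[1:]  2  'bb'
   4  s[1:],s[2:]  1  'b'
   5  s[2:],s[7:]  2  'be'
   6  s[7:],s[16:]  1  'b'
   7  s[16:],s[18:]  1  'b'
   8  s[18:],s[11:]  0  ''
   9  s[11:],s[4:]  0  ''
  10  s[4:],s[12:]  1  'd'
  11  s[12:],s[15:]  0  ''
  12  s[15:],s[3:]  1  'e'
  13  s[3:],s[13:]  1  'e'
  14  s[13:],s[8:]  2  'eg'
  15  s[8:],s[17:]  0  ''
  16  s[17:],s[10:]  1  'g'
  17  s[10:],s[14:]  1  'g'
  18  s[14:],s[9:]  1  'g'
  19  s[9:],s[19:]  0  ''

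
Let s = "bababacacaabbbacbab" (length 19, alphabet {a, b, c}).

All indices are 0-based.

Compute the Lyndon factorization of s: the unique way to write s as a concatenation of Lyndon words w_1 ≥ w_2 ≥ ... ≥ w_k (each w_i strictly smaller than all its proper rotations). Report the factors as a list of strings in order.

emit factor 1: 'b' (i=0, period=1)
emit factor 2: 'ababacac' (i=1, period=8)
emit factor 3: 'aabbbacbab' (i=9, period=10)

["b", "ababacac", "aabbbacbab"]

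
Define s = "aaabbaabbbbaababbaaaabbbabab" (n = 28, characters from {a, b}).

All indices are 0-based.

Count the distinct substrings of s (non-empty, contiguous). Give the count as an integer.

325

rank→(start, suffix):
  0 → (17, 'aaaabbbabab')
  1 → (0, 'aaabbaabbbbaababbaaaabbbabab')
  2 → (18, 'aaabbbabab')
  3 → (11, 'aababbaaaabbbabab')
  4 → (1, 'aabbaabbbbaababbaaaabbbabab')
  5 → (19, 'aabbbabab')
  6 → (5, 'aabbbbaababbaaaabbbabab')
  7 → (26, 'ab')
  8 → (24, 'abab')
  9 → (12, 'ababbaaaabbbabab')
  10 → (14, 'abbaaaabbbabab')
  11 → (2, 'abbaabbbbaababbaaaabbbabab')
  12 → (20, 'abbbabab')
  13 → (6, 'abbbbaababbaaaabbbabab')
  14 → (27, 'b')
  15 → (16, 'baaaabbbabab')
  16 → (10, 'baababbaaaabbbabab')
  17 → (4, 'baabbbbaababbaaaabbbabab')
  18 → (25, 'bab')
  19 → (23, 'babab')
  20 → (13, 'babbaaaabbbabab')
  21 → (15, 'bbaaaabbbabab')
  22 → (9, 'bbaababbaaaabbbabab')
  23 → (3, 'bbaabbbbaababbaaaabbbabab')
  24 → (22, 'bbabab')
  25 → (8, 'bbbaababbaaaabbbabab')
  26 → (21, 'bbbabab')
  27 → (7, 'bbbbaababbaaaabbbabab')

SA = [17, 0, 18, 11, 1, 19, 5, 26, 24, 12, 14, 2, 20, 6, 27, 16, 10, 4, 25, 23, 13, 15, 9, 3, 22, 8, 21, 7]
rank  pair      lcp
   1  s[17:],s[0:]  3  'aaa'
   2  s[0:],s[18:]  5  'aaabb'
   3  s[18:],s[11:]  2  'aa'
   4  s[11:],s[1:]  3  'aab'
   5  s[1:],s[19:]  4  'aabb'
   6  s[19:],s[5:]  5  'aabbb'
   7  s[5:],s[26:]  1  'a'
   8  s[26:],s[24:]  2  'ab'
   9  s[24:],s[12:]  4  'abab'
  10  s[12:],s[14:]  2  'ab'
  11  s[14:],s[2:]  5  'abbaa'
  12  s[2:],s[20:]  3  'abb'
  13  s[20:],s[6:]  4  'abbb'
  14  s[6:],s[27:]  0  ''
  15  s[27:],s[16:]  1  'b'
  16  s[16:],s[10:]  3  'baa'
  17  s[10:],s[4:]  4  'baab'
  18  s[4:],s[25:]  2  'ba'
  19  s[25:],s[23:]  3  'bab'
  20  s[23:],s[13:]  3  'bab'
  21  s[13:],s[15:]  1  'b'
  22  s[15:],s[9:]  4  'bbaa'
  23  s[9:],s[3:]  5  'bbaab'
  24  s[3:],s[22:]  3  'bba'
  25  s[22:],s[8:]  2  'bb'
  26  s[8:],s[21:]  4  'bbba'
  27  s[21:],s[7:]  3  'bbb'

n(n+1)/2 = 28·29/2 = 406
Σ LCP = 0 + 3 + 5 + 2 + 3 + 4 + 5 + 1 + 2 + 4 + 2 + 5 + 3 + 4 + 0 + 1 + 3 + 4 + 2 + 3 + 3 + 1 + 4 + 5 + 3 + 2 + 4 + 3 = 81
distinct = 406 − 81 = 325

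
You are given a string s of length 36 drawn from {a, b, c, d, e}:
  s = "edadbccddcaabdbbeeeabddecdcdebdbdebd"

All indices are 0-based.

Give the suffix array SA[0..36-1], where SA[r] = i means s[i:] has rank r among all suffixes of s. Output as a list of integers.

[10, 11, 19, 2, 14, 4, 34, 12, 29, 20, 31, 15, 9, 5, 24, 6, 26, 35, 1, 13, 3, 30, 8, 25, 7, 21, 32, 27, 22, 18, 33, 28, 23, 0, 17, 16]

rank | idx | suffix
   0 |  10 | aabdbbeeeabddecdcdebdbdebd
   1 |  11 | abdbbeeeabddecdcdebdbdebd
   2 |  19 | abddecdcdebdbdebd
   3 |   2 | adbccddcaabdbbeeeabddecdcdebdbdebd
   4 |  14 | bbeeeabddecdcdebdbdebd
   5 |   4 | bccddcaabdbbeeeabddecdcdebdbdebd
   6 |  34 | bd
   7 |  12 | bdbbeeeabddecdcdebdbdebd
   8 |  29 | bdbdebd
   9 |  20 | bddecdcdebdbdebd
  10 |  31 | bdebd
  11 |  15 | beeeabddecdcdebdbdebd
  12 |   9 | caabdbbeeeabddecdcdebdbdebd
  13 |   5 | ccddcaabdbbeeeabddecdcdebdbdebd
  14 |  24 | cdcdebdbdebd
  15 |   6 | cddcaabdbbeeeabddecdcdebdbdebd
  16 |  26 | cdebdbdebd
  17 |  35 | d
  18 |   1 | dadbccddcaabdbbeeeabddecdcdebdbdebd
  19 |  13 | dbbeeeabddecdcdebdbdebd
  20 |   3 | dbccddcaabdbbeeeabddecdcdebdbdebd
  21 |  30 | dbdebd
  22 |   8 | dcaabdbbeeeabddecdcdebdbdebd
  23 |  25 | dcdebdbdebd
  24 |   7 | ddcaabdbbeeeabddecdcdebdbdebd
  25 |  21 | ddecdcdebdbdebd
  26 |  32 | debd
  27 |  27 | debdbdebd
  28 |  22 | decdcdebdbdebd
  29 |  18 | eabddecdcdebdbdebd
  30 |  33 | ebd
  31 |  28 | ebdbdebd
  32 |  23 | ecdcdebdbdebd
  33 |   0 | edadbccddcaabdbbeeeabddecdcdebdbdebd
  34 |  17 | eeabddecdcdebdbdebd
  35 |  16 | eeeabddecdcdebdbdebd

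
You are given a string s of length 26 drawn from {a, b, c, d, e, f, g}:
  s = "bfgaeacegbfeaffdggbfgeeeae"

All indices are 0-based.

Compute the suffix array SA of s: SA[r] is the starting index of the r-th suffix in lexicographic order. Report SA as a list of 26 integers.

rank | idx | suffix
   0 |   5 | acegbfeaffdggbfgeeeae
   1 |  24 | ae
   2 |   3 | aeacegbfeaffdggbfgeeeae
   3 |  12 | affdggbfgeeeae
   4 |   9 | bfeaffdggbfgeeeae
   5 |   0 | bfgaeacegbfeaffdggbfgeeeae
   6 |  18 | bfgeeeae
   7 |   6 | cegbfeaffdggbfgeeeae
   8 |  15 | dggbfgeeeae
   9 |  25 | e
  10 |   4 | eacegbfeaffdggbfgeeeae
  11 |  23 | eae
  12 |  11 | eaffdggbfgeeeae
  13 |  22 | eeae
  14 |  21 | eeeae
  15 |   7 | egbfeaffdggbfgeeeae
  16 |  14 | fdggbfgeeeae
  17 |  10 | feaffdggbfgeeeae
  18 |  13 | ffdggbfgeeeae
  19 |   1 | fgaeacegbfeaffdggbfgeeeae
  20 |  19 | fgeeeae
  21 |   2 | gaeacegbfeaffdggbfgeeeae
  22 |   8 | gbfeaffdggbfgeeeae
  23 |  17 | gbfgeeeae
  24 |  20 | geeeae
  25 |  16 | ggbfgeeeae

[5, 24, 3, 12, 9, 0, 18, 6, 15, 25, 4, 23, 11, 22, 21, 7, 14, 10, 13, 1, 19, 2, 8, 17, 20, 16]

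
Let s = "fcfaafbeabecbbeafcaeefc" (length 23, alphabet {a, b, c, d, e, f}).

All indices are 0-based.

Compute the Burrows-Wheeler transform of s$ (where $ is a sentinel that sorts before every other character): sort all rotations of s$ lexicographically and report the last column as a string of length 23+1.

rank  rotation                  last
    0  $fcfaafbeabecbbeafcaeefc  c
    1  aafbeabecbbeafcaeefc$fcf  f
    2  abecbbeafcaeefc$fcfaafbe  e
    3  aeefc$fcfaafbeabecbbeafc  c
    4  afbeabecbbeafcaeefc$fcfa  a
    5  afcaeefc$fcfaafbeabecbbe  e
    6  bbeafcaeefc$fcfaafbeabec  c
    7  beabecbbeafcaeefc$fcfaaf  f
    8  beafcaeefc$fcfaafbeabecb  b
    9  becbbeafcaeefc$fcfaafbea  a
   10  c$fcfaafbeabecbbeafcaeef  f
   11  caeefc$fcfaafbeabecbbeaf  f
   12  cbbeafcaeefc$fcfaafbeabe  e
   13  cfaafbeabecbbeafcaeefc$f  f
   14  eabecbbeafcaeefc$fcfaafb  b
   15  eafcaeefc$fcfaafbeabecbb  b
   16  ecbbeafcaeefc$fcfaafbeab  b
   17  eefc$fcfaafbeabecbbeafca  a
   18  efc$fcfaafbeabecbbeafcae  e
   19  faafbeabecbbeafcaeefc$fc  c
   20  fbeabecbbeafcaeefc$fcfaa  a
   21  fc$fcfaafbeabecbbeafcaee  e
   22  fcaeefc$fcfaafbeabecbbea  a
   23  fcfaafbeabecbbeafcaeefc$  $

cfecaecfbaffefbbbaecaea$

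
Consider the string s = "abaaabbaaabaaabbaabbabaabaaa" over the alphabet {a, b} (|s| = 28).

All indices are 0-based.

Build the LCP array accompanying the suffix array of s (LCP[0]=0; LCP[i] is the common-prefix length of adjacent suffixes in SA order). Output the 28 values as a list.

[0, 1, 2, 3, 4, 7, 2, 6, 3, 6, 5, 1, 5, 9, 4, 2, 5, 4, 0, 4, 5, 8, 3, 4, 2, 1, 4, 3]

rank→(start, suffix):
  0 → (27, 'a')
  1 → (26, 'aa')
  2 → (25, 'aaa')
  3 → (7, 'aaabaaabbaabbabaabaaa')
  4 → (2, 'aaabbaaabaaabbaabbabaabaaa')
  5 → (11, 'aaabbaabbabaabaaa')
  6 → (22, 'aabaaa')
  7 → (8, 'aabaaabbaabbabaabaaa')
  8 → (3, 'aabbaaabaaabbaabbabaabaaa')
  9 → (12, 'aabbaabbabaabaaa')
  10 → (16, 'aabbabaabaaa')
  11 → (23, 'abaaa')
  12 → (0, 'abaaabbaaabaaabbaabbabaabaaa')
  13 → (9, 'abaaabbaabbabaabaaa')
  14 → (20, 'abaabaaa')
  15 → (4, 'abbaaabaaabbaabbabaabaaa')
  16 → (13, 'abbaabbabaabaaa')
  17 → (17, 'abbabaabaaa')
  18 → (24, 'baaa')
  19 → (6, 'baaabaaabbaabbabaabaaa')
  20 → (1, 'baaabbaaabaaabbaabbabaabaaa')
  21 → (10, 'baaabbaabbabaabaaa')
  22 → (21, 'baabaaa')
  23 → (15, 'baabbabaabaaa')
  24 → (19, 'babaabaaa')
  25 → (5, 'bbaaabaaabbaabbabaabaaa')
  26 → (14, 'bbaabbabaabaaa')
  27 → (18, 'bbabaabaaa')

SA = [27, 26, 25, 7, 2, 11, 22, 8, 3, 12, 16, 23, 0, 9, 20, 4, 13, 17, 24, 6, 1, 10, 21, 15, 19, 5, 14, 18]
rank  pair      lcp
   1  s[27:],s[26:]  1  'a'
   2  s[26:],s[25:]  2  'aa'
   3  s[25:],s[7:]  3  'aaa'
   4  s[7:],s[2:]  4  'aaab'
   5  s[2:],s[11:]  7  'aaabbaa'
   6  s[11:],s[22:]  2  'aa'
   7  s[22:],s[8:]  6  'aabaaa'
   8  s[8:],s[3:]  3  'aab'
   9  s[3:],s[12:]  6  'aabbaa'
  10  s[12:],s[16:]  5  'aabba'
  11  s[16:],s[23:]  1  'a'
  12  s[23:],s[0:]  5  'abaaa'
  13  s[0:],s[9:]  9  'abaaabbaa'
  14  s[9:],s[20:]  4  'abaa'
  15  s[20:],s[4:]  2  'ab'
  16  s[4:],s[13:]  5  'abbaa'
  17  s[13:],s[17:]  4  'abba'
  18  s[17:],s[24:]  0  ''
  19  s[24:],s[6:]  4  'baaa'
  20  s[6:],s[1:]  5  'baaab'
  21  s[1:],s[10:]  8  'baaabbaa'
  22  s[10:],s[21:]  3  'baa'
  23  s[21:],s[15:]  4  'baab'
  24  s[15:],s[19:]  2  'ba'
  25  s[19:],s[5:]  1  'b'
  26  s[5:],s[14:]  4  'bbaa'
  27  s[14:],s[18:]  3  'bba'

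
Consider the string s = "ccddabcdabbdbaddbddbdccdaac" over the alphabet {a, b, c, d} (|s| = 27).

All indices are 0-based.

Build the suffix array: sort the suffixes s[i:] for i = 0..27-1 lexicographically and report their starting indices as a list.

[24, 8, 4, 25, 13, 12, 9, 5, 10, 19, 16, 26, 21, 0, 22, 6, 1, 23, 7, 3, 11, 18, 15, 20, 2, 17, 14]

rank | idx | suffix
   0 |  24 | aac
   1 |   8 | abbdbaddbddbdccdaac
   2 |   4 | abcdabbdbaddbddbdccdaac
   3 |  25 | ac
   4 |  13 | addbddbdccdaac
   5 |  12 | baddbddbdccdaac
   6 |   9 | bbdbaddbddbdccdaac
   7 |   5 | bcdabbdbaddbddbdccdaac
   8 |  10 | bdbaddbddbdccdaac
   9 |  19 | bdccdaac
  10 |  16 | bddbdccdaac
  11 |  26 | c
  12 |  21 | ccdaac
  13 |   0 | ccddabcdabbdbaddbddbdccdaac
  14 |  22 | cdaac
  15 |   6 | cdabbdbaddbddbdccdaac
  16 |   1 | cddabcdabbdbaddbddbdccdaac
  17 |  23 | daac
  18 |   7 | dabbdbaddbddbdccdaac
  19 |   3 | dabcdabbdbaddbddbdccdaac
  20 |  11 | dbaddbddbdccdaac
  21 |  18 | dbdccdaac
  22 |  15 | dbddbdccdaac
  23 |  20 | dccdaac
  24 |   2 | ddabcdabbdbaddbddbdccdaac
  25 |  17 | ddbdccdaac
  26 |  14 | ddbddbdccdaac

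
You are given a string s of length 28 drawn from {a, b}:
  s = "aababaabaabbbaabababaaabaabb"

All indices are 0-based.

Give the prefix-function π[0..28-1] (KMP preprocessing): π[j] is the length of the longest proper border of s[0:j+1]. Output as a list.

π[0] = 0
j=1 s[j]='a': π[1]=1 (border 'a')
j=2 s[j]='b': k: 1→0; π[2]=0 (border '')
j=3 s[j]='a': π[3]=1 (border 'a')
j=4 s[j]='b': k: 1→0; π[4]=0 (border '')
j=5 s[j]='a': π[5]=1 (border 'a')
j=6 s[j]='a': π[6]=2 (border 'aa')
j=7 s[j]='b': π[7]=3 (border 'aab')
j=8 s[j]='a': π[8]=4 (border 'aaba')
j=9 s[j]='a': k: 4→1; π[9]=2 (border 'aa')
j=10 s[j]='b': π[10]=3 (border 'aab')
j=11 s[j]='b': k: 3→0; π[11]=0 (border '')
j=12 s[j]='b': π[12]=0 (border '')
j=13 s[j]='a': π[13]=1 (border 'a')
j=14 s[j]='a': π[14]=2 (border 'aa')
j=15 s[j]='b': π[15]=3 (border 'aab')
j=16 s[j]='a': π[16]=4 (border 'aaba')
j=17 s[j]='b': π[17]=5 (border 'aabab')
j=18 s[j]='a': π[18]=6 (border 'aababa')
j=19 s[j]='b': k: 6→1→0; π[19]=0 (border '')
j=20 s[j]='a': π[20]=1 (border 'a')
j=21 s[j]='a': π[21]=2 (border 'aa')
j=22 s[j]='a': k: 2→1; π[22]=2 (border 'aa')
j=23 s[j]='b': π[23]=3 (border 'aab')
j=24 s[j]='a': π[24]=4 (border 'aaba')
j=25 s[j]='a': k: 4→1; π[25]=2 (border 'aa')
j=26 s[j]='b': π[26]=3 (border 'aab')
j=27 s[j]='b': k: 3→0; π[27]=0 (border '')

[0, 1, 0, 1, 0, 1, 2, 3, 4, 2, 3, 0, 0, 1, 2, 3, 4, 5, 6, 0, 1, 2, 2, 3, 4, 2, 3, 0]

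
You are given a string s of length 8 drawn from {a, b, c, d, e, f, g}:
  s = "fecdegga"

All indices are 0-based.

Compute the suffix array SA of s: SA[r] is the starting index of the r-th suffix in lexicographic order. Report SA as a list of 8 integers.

sorted suffixes:
  #0 SA[0]=7  'a'
  #1 SA[1]=2  'cdegga'
  #2 SA[2]=3  'degga'
  #3 SA[3]=1  'ecdegga'
  #4 SA[4]=4  'egga'
  #5 SA[5]=0  'fecdegga'
  #6 SA[6]=6  'ga'
  #7 SA[7]=5  'gga'

[7, 2, 3, 1, 4, 0, 6, 5]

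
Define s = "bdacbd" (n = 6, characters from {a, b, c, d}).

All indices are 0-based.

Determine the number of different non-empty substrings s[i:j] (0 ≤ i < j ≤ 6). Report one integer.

sorted suffixes:
  #0 SA[0]=2  'acbd'
  #1 SA[1]=4  'bd'
  #2 SA[2]=0  'bdacbd'
  #3 SA[3]=3  'cbd'
  #4 SA[4]=5  'd'
  #5 SA[5]=1  'dacbd'

SA = [2, 4, 0, 3, 5, 1]
[i] adj suffixes → lcp
  [1] 2/4 → 0 ('')
  [2] 4/0 → 2 ('bd')
  [3] 0/3 → 0 ('')
  [4] 3/5 → 0 ('')
  [5] 5/1 → 1 ('d')

n(n+1)/2 = 6·7/2 = 21
Σ LCP = 0 + 0 + 2 + 0 + 0 + 1 = 3
distinct = 21 − 3 = 18

18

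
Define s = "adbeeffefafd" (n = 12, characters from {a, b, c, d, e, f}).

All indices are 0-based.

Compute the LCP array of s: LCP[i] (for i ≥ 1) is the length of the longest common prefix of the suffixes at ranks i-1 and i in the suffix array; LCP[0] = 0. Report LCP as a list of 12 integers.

rank→(start, suffix):
  0 → (0, 'adbeeffefafd')
  1 → (9, 'afd')
  2 → (2, 'beeffefafd')
  3 → (11, 'd')
  4 → (1, 'dbeeffefafd')
  5 → (3, 'eeffefafd')
  6 → (7, 'efafd')
  7 → (4, 'effefafd')
  8 → (8, 'fafd')
  9 → (10, 'fd')
  10 → (6, 'fefafd')
  11 → (5, 'ffefafd')

SA = [0, 9, 2, 11, 1, 3, 7, 4, 8, 10, 6, 5]
i: (SA[i-1],SA[i]) lcp shared
  1: (0,9) 1 'a'
  2: (9,2) 0 ''
  3: (2,11) 0 ''
  4: (11,1) 1 'd'
  5: (1,3) 0 ''
  6: (3,7) 1 'e'
  7: (7,4) 2 'ef'
  8: (4,8) 0 ''
  9: (8,10) 1 'f'
  10: (10,6) 1 'f'
  11: (6,5) 1 'f'

[0, 1, 0, 0, 1, 0, 1, 2, 0, 1, 1, 1]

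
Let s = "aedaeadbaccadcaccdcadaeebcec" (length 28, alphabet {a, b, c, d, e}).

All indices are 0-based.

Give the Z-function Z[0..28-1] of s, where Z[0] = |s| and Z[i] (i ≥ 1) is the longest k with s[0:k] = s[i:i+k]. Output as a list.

[28, 0, 0, 2, 0, 1, 0, 0, 1, 0, 0, 1, 0, 0, 1, 0, 0, 0, 0, 1, 0, 2, 0, 0, 0, 0, 0, 0]

Z[0]=28
i=1: outside box; Z[1]=0
i=2: outside box; Z[2]=0
i=3: outside box; Z[3]=2 scan→box=[3,5)
i=4: min(r-i=1, Z[1]=0)=0; Z[4]=0
i=5: outside box; Z[5]=1 scan→box=[5,6)
i=6: outside box; Z[6]=0
i=7: outside box; Z[7]=0
i=8: outside box; Z[8]=1 scan→box=[8,9)
i=9: outside box; Z[9]=0
i=10: outside box; Z[10]=0
i=11: outside box; Z[11]=1 scan→box=[11,12)
i=12: outside box; Z[12]=0
i=13: outside box; Z[13]=0
i=14: outside box; Z[14]=1 scan→box=[14,15)
i=15: outside box; Z[15]=0
i=16: outside box; Z[16]=0
i=17: outside box; Z[17]=0
i=18: outside box; Z[18]=0
i=19: outside box; Z[19]=1 scan→box=[19,20)
i=20: outside box; Z[20]=0
i=21: outside box; Z[21]=2 scan→box=[21,23)
i=22: min(r-i=1, Z[1]=0)=0; Z[22]=0
i=23: outside box; Z[23]=0
i=24: outside box; Z[24]=0
i=25: outside box; Z[25]=0
i=26: outside box; Z[26]=0
i=27: outside box; Z[27]=0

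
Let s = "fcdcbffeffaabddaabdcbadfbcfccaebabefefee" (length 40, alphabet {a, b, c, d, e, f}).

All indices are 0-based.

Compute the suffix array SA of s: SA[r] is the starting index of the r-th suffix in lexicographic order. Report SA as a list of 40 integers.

[15, 10, 16, 11, 32, 21, 29, 31, 20, 24, 17, 12, 33, 4, 28, 19, 3, 27, 1, 25, 14, 18, 2, 13, 22, 39, 30, 38, 36, 34, 7, 9, 23, 26, 0, 37, 35, 6, 8, 5]

rank→(start, suffix):
  0 → (15, 'aabdcbadfbcfccaebabefefee')
  1 → (10, 'aabddaabdcbadfbcfccaebabefefee')
  2 → (16, 'abdcbadfbcfccaebabefefee')
  3 → (11, 'abddaabdcbadfbcfccaebabefefee')
  4 → (32, 'abefefee')
  5 → (21, 'adfbcfccaebabefefee')
  6 → (29, 'aebabefefee')
  7 → (31, 'babefefee')
  8 → (20, 'badfbcfccaebabefefee')
  9 → (24, 'bcfccaebabefefee')
  10 → (17, 'bdcbadfbcfccaebabefefee')
  11 → (12, 'bddaabdcbadfbcfccaebabefefee')
  12 → (33, 'befefee')
  13 → (4, 'bffeffaabddaabdcbadfbcfccaebabefefee')
  14 → (28, 'caebabefefee')
  15 → (19, 'cbadfbcfccaebabefefee')
  16 → (3, 'cbffeffaabddaabdcbadfbcfccaebabefefee')
  17 → (27, 'ccaebabefefee')
  18 → (1, 'cdcbffeffaabddaabdcbadfbcfccaebabefefee')
  19 → (25, 'cfccaebabefefee')
  20 → (14, 'daabdcbadfbcfccaebabefefee')
  21 → (18, 'dcbadfbcfccaebabefefee')
  22 → (2, 'dcbffeffaabddaabdcbadfbcfccaebabefefee')
  23 → (13, 'ddaabdcbadfbcfccaebabefefee')
  24 → (22, 'dfbcfccaebabefefee')
  25 → (39, 'e')
  26 → (30, 'ebabefefee')
  27 → (38, 'ee')
  28 → (36, 'efee')
  29 → (34, 'efefee')
  30 → (7, 'effaabddaabdcbadfbcfccaebabefefee')
  31 → (9, 'faabddaabdcbadfbcfccaebabefefee')
  32 → (23, 'fbcfccaebabefefee')
  33 → (26, 'fccaebabefefee')
  34 → (0, 'fcdcbffeffaabddaabdcbadfbcfccaebabefefee')
  35 → (37, 'fee')
  36 → (35, 'fefee')
  37 → (6, 'feffaabddaabdcbadfbcfccaebabefefee')
  38 → (8, 'ffaabddaabdcbadfbcfccaebabefefee')
  39 → (5, 'ffeffaabddaabdcbadfbcfccaebabefefee')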